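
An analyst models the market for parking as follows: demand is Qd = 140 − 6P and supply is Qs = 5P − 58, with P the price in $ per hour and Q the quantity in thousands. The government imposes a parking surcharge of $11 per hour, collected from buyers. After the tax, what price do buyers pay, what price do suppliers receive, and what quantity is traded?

Buyers pay $23; suppliers receive $12; quantity = 2.

Before the tax: set 140 − 6P = 5P − 58 → P* = $18, Q* = 32.
With the tax collected from buyers, demand (in seller-price terms) shifts: Qd = 140 − 6(P + 11).
New equilibrium: buyers pay $23, suppliers receive $12, Q = 2. (Wedge: Pb − Ps = 11.)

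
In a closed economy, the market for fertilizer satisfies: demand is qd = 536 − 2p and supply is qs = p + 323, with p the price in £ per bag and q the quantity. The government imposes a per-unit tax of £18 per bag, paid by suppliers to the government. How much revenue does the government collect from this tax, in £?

Tax revenue = £6876.

Without the tax, 536 − 2p = p + 323 gives 3p = 213, so p* = £71 and q* = 394.
With the tax collected from suppliers, supply shifts: qs = (p − 18) + 323.
New equilibrium: buyers pay £77, suppliers receive £59, q = 382. (Wedge: pb − ps = 18.)
Revenue = t · Q = 18 · 382 = £6876.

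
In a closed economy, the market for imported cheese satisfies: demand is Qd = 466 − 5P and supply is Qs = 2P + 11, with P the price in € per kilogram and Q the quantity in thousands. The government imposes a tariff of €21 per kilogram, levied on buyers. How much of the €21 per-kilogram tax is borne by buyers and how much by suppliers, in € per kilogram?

Buyers bear €6 per kilogram; suppliers bear €15 per kilogram.

Before the tax: set 466 − 5P = 2P + 11 → P* = €65, Q* = 141.
With the tax collected from buyers, demand (in seller-price terms) shifts: Qd = 466 − 5(P + 21).
Solving gives Q = 111 with buyers paying €71 and suppliers receiving €50 (the €21 wedge).
Burden on buyers: €6; on suppliers: €15. (They sum to €21.)
The less price-elastic side of the market bears the larger share of a per-unit tax.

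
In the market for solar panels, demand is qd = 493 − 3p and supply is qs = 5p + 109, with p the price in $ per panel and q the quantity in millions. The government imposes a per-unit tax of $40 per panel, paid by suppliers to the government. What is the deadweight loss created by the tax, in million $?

Before the tax: set 493 − 3p = 5p + 109 → p* = $48, q* = 349.
With the tax collected from suppliers, supply shifts: qs = 5(p − 40) + 109.
New equilibrium: consumers pay $73, suppliers receive $33, q = 274. (Wedge: pb − ps = 40.)
Quantity falls by |ΔQ| = |349 − 274| = 75.
DWL = ½ · t · |ΔQ| = ½ · 40 · 75 = $1500.

Deadweight loss = $1500 million.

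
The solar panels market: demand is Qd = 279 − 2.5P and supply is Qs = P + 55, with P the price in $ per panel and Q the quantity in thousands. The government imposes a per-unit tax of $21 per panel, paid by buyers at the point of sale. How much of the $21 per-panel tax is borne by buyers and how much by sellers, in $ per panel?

Without the tax, 279 − 2.5P = P + 55 gives 3.5P = 224, so P* = $64 and Q* = 119.
With the tax collected from buyers, demand (in seller-price terms) shifts: Qd = 279 − 2.5(P + 21).
New equilibrium: buyers pay $70, sellers receive $49, Q = 104. (Wedge: Pb − Ps = 21.)
Burden on buyers: $6; on sellers: $15. (They sum to $21.)
The less price-elastic side of the market bears the larger share of a per-unit tax.

Buyers bear $6 per panel; sellers bear $15 per panel.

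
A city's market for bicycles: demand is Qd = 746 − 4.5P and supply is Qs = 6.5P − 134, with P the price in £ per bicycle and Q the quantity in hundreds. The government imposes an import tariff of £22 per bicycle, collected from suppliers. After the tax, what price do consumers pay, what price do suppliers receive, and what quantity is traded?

Before the tax: set 746 − 4.5P = 6.5P − 134 → P* = £80, Q* = 386.
With the tax collected from suppliers, supply shifts: Qs = 6.5(P − 22) − 134.
New equilibrium: consumers pay £93, suppliers receive £71, Q = 327.5. (Wedge: Pb − Ps = 22.)
The less price-elastic side of the market bears the larger share of a per-unit tax.

Consumers pay £93; suppliers receive £71; quantity = 327.5.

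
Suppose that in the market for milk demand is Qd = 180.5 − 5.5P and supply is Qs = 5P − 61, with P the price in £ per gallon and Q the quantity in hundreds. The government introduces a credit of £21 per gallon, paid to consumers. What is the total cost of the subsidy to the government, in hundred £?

Government outlay = £2289 hundred.

Before the subsidy: set 180.5 − 5.5P = 5P − 61 → P* = £23, Q* = 54.
With a per-unit subsidy paid to consumers, each effectively pays P − 21, so demand becomes Qd = 180.5 − 5.5(P − 21).
Solving gives Q = 109 with consumers paying £13 and suppliers receiving £34 (the £21 wedge).
Outlay = t · Q = 21 · 109 = £2289.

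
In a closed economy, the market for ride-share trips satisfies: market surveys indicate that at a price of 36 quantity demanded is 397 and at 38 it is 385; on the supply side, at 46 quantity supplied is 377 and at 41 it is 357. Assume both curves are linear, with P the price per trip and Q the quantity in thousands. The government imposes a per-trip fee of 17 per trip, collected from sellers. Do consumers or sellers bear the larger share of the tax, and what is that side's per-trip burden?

Sellers bear the larger share: 10.2 per trip.

Demand slope: (385 − 397)/(38 − 36) = -6, so Qd = 613 − 6P.
Supply slope: (357 − 377)/(41 − 46) = 4, so Qs = 4P + 193.
Without the tax, 613 − 6P = 4P + 193 gives 10P = 420, so P* = 42 and Q* = 361.
With the tax collected from sellers, supply shifts: Qs = 4(P − 17) + 193.
Solving gives Q = 320.2 with consumers paying 48.8 and sellers receiving 31.8 (the 17 wedge).
Per-trip burden: consumers 6.8, sellers 10.2.
Sellers take the larger share because supply is less price-elastic here (demand slope 6 vs supply slope 4).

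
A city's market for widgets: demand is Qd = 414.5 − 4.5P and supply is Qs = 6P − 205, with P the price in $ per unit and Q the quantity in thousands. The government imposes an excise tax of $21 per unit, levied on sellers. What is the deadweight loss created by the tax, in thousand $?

Deadweight loss = $567 thousand.

Before the tax: set 414.5 − 4.5P = 6P − 205 → P* = $59, Q* = 149.
With the tax collected from sellers, supply shifts: Qs = 6(P − 21) − 205.
Solving gives Q = 95 with buyers paying $71 and sellers receiving $50 (the $21 wedge).
Quantity falls by |ΔQ| = |149 − 95| = 54.
DWL = ½ · t · |ΔQ| = ½ · 21 · 54 = $567.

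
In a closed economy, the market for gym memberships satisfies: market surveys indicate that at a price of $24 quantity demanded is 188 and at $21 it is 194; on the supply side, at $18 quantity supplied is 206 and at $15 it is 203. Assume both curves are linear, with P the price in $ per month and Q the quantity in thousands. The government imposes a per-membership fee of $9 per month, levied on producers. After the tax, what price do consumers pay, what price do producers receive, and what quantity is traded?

Consumers pay $19; producers receive $10; quantity = 198.

Demand slope: (194 − 188)/(21 − 24) = -2, so Qd = 236 − 2P.
Supply slope: (203 − 206)/(15 − 18) = 1, so Qs = P + 188.
Before the tax: set 236 − 2P = P + 188 → P* = $16, Q* = 204.
With the tax collected from producers, supply shifts: Qs = (P − 9) + 188.
Solving gives Q = 198 with consumers paying $19 and producers receiving $10 (the $9 wedge).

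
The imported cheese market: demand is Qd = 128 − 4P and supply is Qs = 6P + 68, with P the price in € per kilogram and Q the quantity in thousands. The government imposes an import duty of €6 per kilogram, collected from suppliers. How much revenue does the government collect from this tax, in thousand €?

Without the tax, 128 − 4P = 6P + 68 gives 10P = 60, so P* = €6 and Q* = 104.
With the tax collected from suppliers, supply shifts: Qs = 6(P − 6) + 68.
New equilibrium: buyers pay €9.6, suppliers receive €3.6, Q = 89.6. (Wedge: Pb − Ps = 6.)
Revenue = t · Q = 6 · 89.6 = €537.6.

Tax revenue = €537.6 thousand.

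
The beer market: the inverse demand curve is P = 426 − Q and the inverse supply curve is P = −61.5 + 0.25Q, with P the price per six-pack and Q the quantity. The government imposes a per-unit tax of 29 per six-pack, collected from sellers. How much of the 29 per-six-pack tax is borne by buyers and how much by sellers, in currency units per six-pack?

Rewrite in direct form: Qd = 426 − P and Qs = 4P + 246.
Before the tax: set 426 − P = 4P + 246 → P* = 36, Q* = 390.
With the tax collected from sellers, supply shifts: Qs = 4(P − 29) + 246.
Solving gives Q = 366.8 with buyers paying 59.2 and sellers receiving 30.2 (the 29 wedge).
Burden on buyers: 23.2; on sellers: 5.8. (They sum to 29.)

Buyers bear 23.2 per six-pack; sellers bear 5.8 per six-pack.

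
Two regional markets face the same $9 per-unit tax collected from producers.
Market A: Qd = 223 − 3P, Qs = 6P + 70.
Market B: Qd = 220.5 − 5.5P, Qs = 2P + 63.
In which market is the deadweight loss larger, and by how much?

Market A, by $21.6.

Market A: pre-tax P* = $17, Q* = 172; post-tax Q = 154; deadweight loss = $81.
Market B: pre-tax P* = $21, Q* = 105; post-tax Q = 91.8; deadweight loss = $59.4.
Difference: $81 vs $59.4 → market A is larger by $21.6.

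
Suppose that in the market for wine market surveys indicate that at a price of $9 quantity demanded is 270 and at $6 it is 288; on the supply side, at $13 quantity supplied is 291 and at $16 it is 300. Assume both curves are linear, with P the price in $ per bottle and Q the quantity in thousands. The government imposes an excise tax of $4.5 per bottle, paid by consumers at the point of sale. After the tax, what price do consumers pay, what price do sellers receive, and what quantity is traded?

Consumers pay $9.5; sellers receive $5; quantity = 267.

Demand slope: (288 − 270)/(6 − 9) = -6, so Qd = 324 − 6P.
Supply slope: (300 − 291)/(16 − 13) = 3, so Qs = 3P + 252.
Without the tax, 324 − 6P = 3P + 252 gives 9P = 72, so P* = $8 and Q* = 276.
With the tax collected from consumers, demand (in seller-price terms) shifts: Qd = 324 − 6(P + 4.5).
New equilibrium: consumers pay $9.5, sellers receive $5, Q = 267. (Wedge: Pb − Ps = 4.5.)
The less price-elastic side of the market bears the larger share of a per-unit tax.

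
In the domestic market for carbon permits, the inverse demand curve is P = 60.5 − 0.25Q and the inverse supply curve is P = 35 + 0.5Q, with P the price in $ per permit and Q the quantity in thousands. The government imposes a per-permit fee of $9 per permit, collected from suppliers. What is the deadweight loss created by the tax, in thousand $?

Inverting to Q(P) form: Qd = 242 − 4P; Qs = 2P − 70.
Without the tax, 242 − 4P = 2P − 70 gives 6P = 312, so P* = $52 and Q* = 34.
With the tax collected from suppliers, supply shifts: Qs = 2(P − 9) − 70.
Solving gives Q = 22 with buyers paying $55 and suppliers receiving $46 (the $9 wedge).
Quantity falls by |ΔQ| = |34 − 22| = 12.
DWL = ½ · t · |ΔQ| = ½ · 9 · 12 = $54.

Deadweight loss = $54 thousand.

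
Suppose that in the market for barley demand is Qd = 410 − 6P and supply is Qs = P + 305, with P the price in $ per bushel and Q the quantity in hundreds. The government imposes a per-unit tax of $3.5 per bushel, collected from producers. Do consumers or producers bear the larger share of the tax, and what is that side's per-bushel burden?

Producers bear the larger share: $3 per bushel.

Without the tax, 410 − 6P = P + 305 gives 7P = 105, so P* = $15 and Q* = 320.
With the tax collected from producers, supply shifts: Qs = (P − 3.5) + 305.
Solving gives Q = 317 with consumers paying $15.5 and producers receiving $12 (the $3.5 wedge).
Per-bushel burden: consumers $0.5, producers $3.
Producers take the larger share because supply is less price-elastic here (demand slope 6 vs supply slope 1).
The less price-elastic side of the market bears the larger share of a per-unit tax.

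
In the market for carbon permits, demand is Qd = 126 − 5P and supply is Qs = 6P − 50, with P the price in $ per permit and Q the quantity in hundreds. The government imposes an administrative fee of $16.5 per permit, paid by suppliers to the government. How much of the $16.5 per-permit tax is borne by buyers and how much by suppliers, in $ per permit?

Buyers bear $9 per permit; suppliers bear $7.5 per permit.

Without the tax, 126 − 5P = 6P − 50 gives 11P = 176, so P* = $16 and Q* = 46.
With the tax collected from suppliers, supply shifts: Qs = 6(P − 16.5) − 50.
Solving gives Q = 1 with buyers paying $25 and suppliers receiving $8.5 (the $16.5 wedge).
Burden on buyers: $9; on suppliers: $7.5. (They sum to $16.5.)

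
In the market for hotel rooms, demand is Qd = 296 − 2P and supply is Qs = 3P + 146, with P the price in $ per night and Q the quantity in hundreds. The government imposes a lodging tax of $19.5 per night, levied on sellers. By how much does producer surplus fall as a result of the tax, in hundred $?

Producer surplus falls by $1749.54 hundred.

Without the tax, 296 − 2P = 3P + 146 gives 5P = 150, so P* = $30 and Q* = 236.
With the tax collected from sellers, supply shifts: Qs = 3(P − 19.5) + 146.
New equilibrium: consumers pay $41.7, sellers receive $22.2, Q = 212.6. (Wedge: Pb − Ps = 19.5.)
ΔPS is the trapezoid between Q = 212.6 and Q = 236 of height $7.8: ½ · (236 + 212.6) · 7.8 = $1749.54.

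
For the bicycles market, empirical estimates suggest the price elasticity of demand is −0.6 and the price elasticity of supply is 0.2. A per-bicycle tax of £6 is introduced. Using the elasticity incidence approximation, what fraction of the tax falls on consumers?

Consumers' share ≈ 0.25.

Incidence ratio: consumers' share ≈ εs / (εs + |εd|) = 0.2 / (0.2 + 0.6) = 0.25.
Supply is the less elastic side, so consumers bear the smaller share.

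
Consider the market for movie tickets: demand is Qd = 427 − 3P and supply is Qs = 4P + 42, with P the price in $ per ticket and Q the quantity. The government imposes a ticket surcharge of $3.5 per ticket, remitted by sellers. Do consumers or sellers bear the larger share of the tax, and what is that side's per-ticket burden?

Without the tax, 427 − 3P = 4P + 42 gives 7P = 385, so P* = $55 and Q* = 262.
With the tax collected from sellers, supply shifts: Qs = 4(P − 3.5) + 42.
New equilibrium: consumers pay $57, sellers receive $53.5, Q = 256. (Wedge: Pb − Ps = 3.5.)
Per-ticket burden: consumers $2, sellers $1.5.
Consumers take the larger share because demand is less price-elastic here (demand slope 3 vs supply slope 4).

Consumers bear the larger share: $2 per ticket.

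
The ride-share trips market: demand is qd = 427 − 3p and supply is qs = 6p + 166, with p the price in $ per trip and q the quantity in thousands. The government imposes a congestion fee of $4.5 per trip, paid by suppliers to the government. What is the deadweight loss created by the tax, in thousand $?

Deadweight loss = $20.25 thousand.

Without the tax, 427 − 3p = 6p + 166 gives 9p = 261, so p* = $29 and q* = 340.
With the tax collected from suppliers, supply shifts: qs = 6(p − 4.5) + 166.
Solving gives q = 331 with consumers paying $32 and suppliers receiving $27.5 (the $4.5 wedge).
Quantity falls by |ΔQ| = |340 − 331| = 9.
DWL = ½ · t · |ΔQ| = ½ · 4.5 · 9 = $20.25.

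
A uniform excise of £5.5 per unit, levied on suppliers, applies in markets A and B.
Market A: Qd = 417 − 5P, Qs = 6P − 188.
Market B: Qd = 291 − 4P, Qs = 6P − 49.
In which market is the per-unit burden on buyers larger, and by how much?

Market B, by £0.3.

Market A: pre-tax P* = £55, Q* = 142; post-tax Q = 127; per-unit burden on buyers = £3.
Market B: pre-tax P* = £34, Q* = 155; post-tax Q = 141.8; per-unit burden on buyers = £3.3.
Difference: £3 vs £3.3 → market B is larger by £0.3.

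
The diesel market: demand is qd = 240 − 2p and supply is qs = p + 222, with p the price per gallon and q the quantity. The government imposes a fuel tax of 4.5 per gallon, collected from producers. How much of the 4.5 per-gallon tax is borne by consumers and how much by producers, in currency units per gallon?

Without the tax, 240 − 2p = p + 222 gives 3p = 18, so p* = 6 and q* = 228.
With the tax collected from producers, supply shifts: qs = (p − 4.5) + 222.
Solving gives q = 225 with consumers paying 7.5 and producers receiving 3 (the 4.5 wedge).
Burden on consumers: 1.5; on producers: 3. (They sum to 4.5.)

Consumers bear 1.5 per gallon; producers bear 3 per gallon.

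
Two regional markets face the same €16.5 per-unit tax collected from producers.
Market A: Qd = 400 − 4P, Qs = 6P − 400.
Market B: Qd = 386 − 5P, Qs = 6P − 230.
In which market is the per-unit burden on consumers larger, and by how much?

Market A, by €0.9.

Market A: pre-tax P* = €80, Q* = 80; post-tax Q = 40.4; per-unit burden on consumers = €9.9.
Market B: pre-tax P* = €56, Q* = 106; post-tax Q = 61; per-unit burden on consumers = €9.
Difference: €9.9 vs €9 → market A is larger by €0.9.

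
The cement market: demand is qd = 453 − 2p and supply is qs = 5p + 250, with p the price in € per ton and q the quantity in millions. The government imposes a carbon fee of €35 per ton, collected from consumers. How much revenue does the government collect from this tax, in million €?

Tax revenue = €12075 million.

Without the tax, 453 − 2p = 5p + 250 gives 7p = 203, so p* = €29 and q* = 395.
With the tax collected from consumers, demand (in seller-price terms) shifts: qd = 453 − 2(p + 35).
Solving gives q = 345 with consumers paying €54 and producers receiving €19 (the €35 wedge).
Revenue = t · Q = 35 · 345 = €12075.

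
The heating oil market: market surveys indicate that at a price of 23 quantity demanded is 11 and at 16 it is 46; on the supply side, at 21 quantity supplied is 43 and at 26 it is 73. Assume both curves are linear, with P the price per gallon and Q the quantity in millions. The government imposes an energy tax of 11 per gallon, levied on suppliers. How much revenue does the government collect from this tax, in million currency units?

Tax revenue = 11 million.

Demand slope: (46 − 11)/(16 − 23) = -5, so Qd = 126 − 5P.
Supply slope: (73 − 43)/(26 − 21) = 6, so Qs = 6P − 83.
Before the tax: set 126 − 5P = 6P − 83 → P* = 19, Q* = 31.
With the tax collected from suppliers, supply shifts: Qs = 6(P − 11) − 83.
Solving gives Q = 1 with buyers paying 25 and suppliers receiving 14 (the 11 wedge).
Revenue = t · Q = 11 · 1 = 11.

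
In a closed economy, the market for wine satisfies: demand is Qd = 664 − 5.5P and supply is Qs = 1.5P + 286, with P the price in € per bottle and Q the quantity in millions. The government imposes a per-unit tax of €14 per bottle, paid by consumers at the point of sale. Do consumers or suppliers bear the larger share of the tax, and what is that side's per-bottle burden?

Suppliers bear the larger share: €11 per bottle.

Without the tax, 664 − 5.5P = 1.5P + 286 gives 7P = 378, so P* = €54 and Q* = 367.
With the tax collected from consumers, demand (in seller-price terms) shifts: Qd = 664 − 5.5(P + 14).
New equilibrium: consumers pay €57, suppliers receive €43, Q = 350.5. (Wedge: Pb − Ps = 14.)
Per-bottle burden: consumers €3, suppliers €11.
Suppliers take the larger share because supply is less price-elastic here (demand slope 5.5 vs supply slope 1.5).
The less price-elastic side of the market bears the larger share of a per-unit tax.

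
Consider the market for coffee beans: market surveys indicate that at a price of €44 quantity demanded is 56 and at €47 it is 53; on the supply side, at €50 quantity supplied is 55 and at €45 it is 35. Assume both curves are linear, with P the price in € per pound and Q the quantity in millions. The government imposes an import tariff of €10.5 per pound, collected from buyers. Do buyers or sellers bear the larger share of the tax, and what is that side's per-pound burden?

Buyers bear the larger share: €8.4 per pound.

Demand slope: (53 − 56)/(47 − 44) = -1, so Qd = 100 − P.
Supply slope: (35 − 55)/(45 − 50) = 4, so Qs = 4P − 145.
Before the tax: set 100 − P = 4P − 145 → P* = €49, Q* = 51.
With the tax collected from buyers, demand (in seller-price terms) shifts: Qd = 100 − (P + 10.5).
New equilibrium: buyers pay €57.4, sellers receive €46.9, Q = 42.6. (Wedge: Pb − Ps = 10.5.)
Per-pound burden: buyers €8.4, sellers €2.1.
Buyers take the larger share because demand is less price-elastic here (demand slope 1 vs supply slope 4).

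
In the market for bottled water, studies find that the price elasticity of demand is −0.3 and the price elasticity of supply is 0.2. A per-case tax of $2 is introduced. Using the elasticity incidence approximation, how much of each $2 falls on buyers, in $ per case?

Buyers bear ≈ $0.8 per case.

Incidence ratio: buyers' share ≈ εs / (εs + |εd|) = 0.2 / (0.2 + 0.3) = 0.4.
So buyers bear ≈ 0.4 × $2 = $0.8; suppliers bear $1.2.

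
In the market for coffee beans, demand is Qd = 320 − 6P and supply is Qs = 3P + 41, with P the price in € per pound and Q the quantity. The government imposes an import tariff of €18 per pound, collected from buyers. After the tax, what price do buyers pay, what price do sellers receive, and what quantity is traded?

Buyers pay €37; sellers receive €19; quantity = 98.

Before the tax: set 320 − 6P = 3P + 41 → P* = €31, Q* = 134.
With the tax collected from buyers, demand (in seller-price terms) shifts: Qd = 320 − 6(P + 18).
New equilibrium: buyers pay €37, sellers receive €19, Q = 98. (Wedge: Pb − Ps = 18.)
The less price-elastic side of the market bears the larger share of a per-unit tax.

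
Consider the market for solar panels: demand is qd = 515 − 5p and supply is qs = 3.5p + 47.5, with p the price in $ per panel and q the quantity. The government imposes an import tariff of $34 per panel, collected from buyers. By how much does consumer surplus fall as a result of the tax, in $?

Consumer surplus falls by $2870.

Before the tax: set 515 − 5p = 3.5p + 47.5 → p* = $55, q* = 240.
With the tax collected from buyers, demand (in seller-price terms) shifts: qd = 515 − 5(p + 34).
New equilibrium: buyers pay $69, suppliers receive $35, q = 170. (Wedge: pb − ps = 34.)
ΔCS is the trapezoid between Q = 170 and Q = 240 of height $14: ½ · (240 + 170) · 14 = $2870.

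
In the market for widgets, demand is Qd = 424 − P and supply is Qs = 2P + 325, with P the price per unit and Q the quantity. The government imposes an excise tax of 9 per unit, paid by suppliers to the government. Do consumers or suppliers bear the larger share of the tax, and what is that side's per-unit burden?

Consumers bear the larger share: 6 per unit.

Before the tax: set 424 − P = 2P + 325 → P* = 33, Q* = 391.
With the tax collected from suppliers, supply shifts: Qs = 2(P − 9) + 325.
New equilibrium: consumers pay 39, suppliers receive 30, Q = 385. (Wedge: Pb − Ps = 9.)
Per-unit burden: consumers 6, suppliers 3.
Consumers take the larger share because demand is less price-elastic here (demand slope 1 vs supply slope 2).
The less price-elastic side of the market bears the larger share of a per-unit tax.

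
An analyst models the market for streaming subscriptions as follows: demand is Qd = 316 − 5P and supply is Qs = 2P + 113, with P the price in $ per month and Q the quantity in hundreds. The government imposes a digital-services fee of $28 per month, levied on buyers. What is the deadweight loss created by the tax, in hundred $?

Before the tax: set 316 − 5P = 2P + 113 → P* = $29, Q* = 171.
With the tax collected from buyers, demand (in seller-price terms) shifts: Qd = 316 − 5(P + 28).
New equilibrium: buyers pay $37, producers receive $9, Q = 131. (Wedge: Pb − Ps = 28.)
Quantity falls by |ΔQ| = |171 − 131| = 40.
DWL = ½ · t · |ΔQ| = ½ · 28 · 40 = $560.

Deadweight loss = $560 hundred.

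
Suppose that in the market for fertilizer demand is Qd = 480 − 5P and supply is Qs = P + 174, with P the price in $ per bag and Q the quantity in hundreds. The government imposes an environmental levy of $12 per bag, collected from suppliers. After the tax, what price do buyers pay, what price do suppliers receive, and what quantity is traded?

Buyers pay $53; suppliers receive $41; quantity = 215.

Before the tax: set 480 − 5P = P + 174 → P* = $51, Q* = 225.
With the tax collected from suppliers, supply shifts: Qs = (P − 12) + 174.
Solving gives Q = 215 with buyers paying $53 and suppliers receiving $41 (the $12 wedge).
The less price-elastic side of the market bears the larger share of a per-unit tax.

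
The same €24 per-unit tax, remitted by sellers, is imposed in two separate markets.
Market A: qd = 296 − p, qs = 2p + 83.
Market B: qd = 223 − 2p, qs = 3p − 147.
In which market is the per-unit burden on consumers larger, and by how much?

Market A, by €1.6.

Market A: pre-tax p* = €71, q* = 225; post-tax q = 209; per-unit burden on consumers = €16.
Market B: pre-tax p* = €74, q* = 75; post-tax q = 46.2; per-unit burden on consumers = €14.4.
Difference: €16 vs €14.4 → market A is larger by €1.6.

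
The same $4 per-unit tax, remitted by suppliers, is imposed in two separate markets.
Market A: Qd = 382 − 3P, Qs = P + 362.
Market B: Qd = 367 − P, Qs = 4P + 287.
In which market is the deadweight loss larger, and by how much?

Market A: pre-tax P* = $5, Q* = 367; post-tax Q = 364; deadweight loss = $6.
Market B: pre-tax P* = $16, Q* = 351; post-tax Q = 347.8; deadweight loss = $6.4.
Difference: $6 vs $6.4 → market B is larger by $0.4.

Market B, by $0.4.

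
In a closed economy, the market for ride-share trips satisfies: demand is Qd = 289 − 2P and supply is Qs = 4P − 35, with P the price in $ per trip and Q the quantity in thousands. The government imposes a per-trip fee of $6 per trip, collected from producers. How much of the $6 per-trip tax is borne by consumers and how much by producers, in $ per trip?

Consumers bear $4 per trip; producers bear $2 per trip.

Without the tax, 289 − 2P = 4P − 35 gives 6P = 324, so P* = $54 and Q* = 181.
With the tax collected from producers, supply shifts: Qs = 4(P − 6) − 35.
Solving gives Q = 173 with consumers paying $58 and producers receiving $52 (the $6 wedge).
Burden on consumers: $4; on producers: $2. (They sum to $6.)
The less price-elastic side of the market bears the larger share of a per-unit tax.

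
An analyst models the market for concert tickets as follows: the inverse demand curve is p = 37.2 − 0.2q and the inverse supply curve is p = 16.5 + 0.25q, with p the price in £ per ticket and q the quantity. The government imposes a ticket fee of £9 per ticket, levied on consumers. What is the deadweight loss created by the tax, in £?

Inverting to q(p) form: qd = 186 − 5p; qs = 4p − 66.
Before the tax: set 186 − 5p = 4p − 66 → p* = £28, q* = 46.
With the tax collected from consumers, demand (in seller-price terms) shifts: qd = 186 − 5(p + 9).
New equilibrium: consumers pay £32, suppliers receive £23, q = 26. (Wedge: pb − ps = 9.)
Quantity falls by |ΔQ| = |46 − 26| = 20.
DWL = ½ · t · |ΔQ| = ½ · 9 · 20 = £90.

Deadweight loss = £90.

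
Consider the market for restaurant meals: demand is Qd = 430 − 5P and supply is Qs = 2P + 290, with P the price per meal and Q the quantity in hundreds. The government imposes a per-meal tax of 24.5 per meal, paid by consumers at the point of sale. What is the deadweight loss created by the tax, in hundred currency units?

Deadweight loss = 428.75 hundred.

Without the tax, 430 − 5P = 2P + 290 gives 7P = 140, so P* = 20 and Q* = 330.
With the tax collected from consumers, demand (in seller-price terms) shifts: Qd = 430 − 5(P + 24.5).
Solving gives Q = 295 with consumers paying 27 and suppliers receiving 2.5 (the 24.5 wedge).
Quantity falls by |ΔQ| = |330 − 295| = 35.
DWL = ½ · t · |ΔQ| = ½ · 24.5 · 35 = 428.75.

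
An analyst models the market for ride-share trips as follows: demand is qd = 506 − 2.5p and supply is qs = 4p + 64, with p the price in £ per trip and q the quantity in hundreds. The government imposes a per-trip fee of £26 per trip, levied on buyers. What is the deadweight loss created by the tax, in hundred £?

Before the tax: set 506 − 2.5p = 4p + 64 → p* = £68, q* = 336.
With the tax collected from buyers, demand (in seller-price terms) shifts: qd = 506 − 2.5(p + 26).
New equilibrium: buyers pay £84, suppliers receive £58, q = 296. (Wedge: pb − ps = 26.)
Quantity falls by |ΔQ| = |336 − 296| = 40.
DWL = ½ · t · |ΔQ| = ½ · 26 · 40 = £520.

Deadweight loss = £520 hundred.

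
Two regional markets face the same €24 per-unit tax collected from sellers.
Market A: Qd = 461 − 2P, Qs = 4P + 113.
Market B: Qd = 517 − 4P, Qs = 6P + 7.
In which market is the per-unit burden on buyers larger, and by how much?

Market A, by €1.6.

Market A: pre-tax P* = €58, Q* = 345; post-tax Q = 313; per-unit burden on buyers = €16.
Market B: pre-tax P* = €51, Q* = 313; post-tax Q = 255.4; per-unit burden on buyers = €14.4.
Difference: €16 vs €14.4 → market A is larger by €1.6.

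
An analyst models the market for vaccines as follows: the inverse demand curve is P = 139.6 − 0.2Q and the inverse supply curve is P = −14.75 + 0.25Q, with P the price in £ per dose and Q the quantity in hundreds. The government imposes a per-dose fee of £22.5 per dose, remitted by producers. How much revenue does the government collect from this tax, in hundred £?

Rewrite in direct form: Qd = 698 − 5P and Qs = 4P + 59.
Before the tax: set 698 − 5P = 4P + 59 → P* = £71, Q* = 343.
With the tax collected from producers, supply shifts: Qs = 4(P − 22.5) + 59.
New equilibrium: consumers pay £81, producers receive £58.5, Q = 293. (Wedge: Pb − Ps = 22.5.)
Revenue = t · Q = 22.5 · 293 = £6592.5.

Tax revenue = £6592.5 hundred.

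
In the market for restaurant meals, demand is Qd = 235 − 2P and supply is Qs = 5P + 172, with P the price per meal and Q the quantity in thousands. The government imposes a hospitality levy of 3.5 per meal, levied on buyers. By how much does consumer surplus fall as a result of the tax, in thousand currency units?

Consumer surplus falls by 536.25 thousand.

Without the tax, 235 − 2P = 5P + 172 gives 7P = 63, so P* = 9 and Q* = 217.
With the tax collected from buyers, demand (in seller-price terms) shifts: Qd = 235 − 2(P + 3.5).
Solving gives Q = 212 with buyers paying 11.5 and sellers receiving 8 (the 3.5 wedge).
ΔCS is the trapezoid between Q = 212 and Q = 217 of height 2.5: ½ · (217 + 212) · 2.5 = 536.25.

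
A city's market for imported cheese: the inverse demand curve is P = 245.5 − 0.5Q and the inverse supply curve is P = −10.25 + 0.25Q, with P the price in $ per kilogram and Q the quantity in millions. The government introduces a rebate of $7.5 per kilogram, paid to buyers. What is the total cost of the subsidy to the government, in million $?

Government outlay = $2632.5 million.

Inverting to Q(P) form: Qd = 491 − 2P; Qs = 4P + 41.
Without the subsidy, 491 − 2P = 4P + 41 gives 6P = 450, so P* = $75 and Q* = 341.
With a per-unit subsidy paid to buyers, each effectively pays P − 7.5, so demand becomes Qd = 491 − 2(P − 7.5).
Solving gives Q = 351 with buyers paying $70 and suppliers receiving $77.5 (the $7.5 wedge).
Outlay = t · Q = 7.5 · 351 = $2632.5.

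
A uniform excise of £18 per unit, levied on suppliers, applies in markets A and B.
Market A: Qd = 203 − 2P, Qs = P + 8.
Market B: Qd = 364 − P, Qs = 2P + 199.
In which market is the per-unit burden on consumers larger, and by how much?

Market B, by £6.

Market A: pre-tax P* = £65, Q* = 73; post-tax Q = 61; per-unit burden on consumers = £6.
Market B: pre-tax P* = £55, Q* = 309; post-tax Q = 297; per-unit burden on consumers = £12.
Difference: £6 vs £12 → market B is larger by £6.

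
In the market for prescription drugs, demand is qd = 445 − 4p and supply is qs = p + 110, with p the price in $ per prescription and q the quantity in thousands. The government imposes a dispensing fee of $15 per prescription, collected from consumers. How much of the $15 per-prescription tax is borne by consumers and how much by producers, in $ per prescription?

Consumers bear $3 per prescription; producers bear $12 per prescription.

Without the tax, 445 − 4p = p + 110 gives 5p = 335, so p* = $67 and q* = 177.
With the tax collected from consumers, demand (in seller-price terms) shifts: qd = 445 − 4(p + 15).
Solving gives q = 165 with consumers paying $70 and producers receiving $55 (the $15 wedge).
Burden on consumers: $3; on producers: $12. (They sum to $15.)
The less price-elastic side of the market bears the larger share of a per-unit tax.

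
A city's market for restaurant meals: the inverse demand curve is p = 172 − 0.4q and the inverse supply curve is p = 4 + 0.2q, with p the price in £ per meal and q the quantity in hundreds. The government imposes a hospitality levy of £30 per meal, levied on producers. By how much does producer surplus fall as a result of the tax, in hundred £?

Producer surplus falls by £2550 hundred.

Rewrite in direct form: qd = 430 − 2.5p and qs = 5p − 20.
Before the tax: set 430 − 2.5p = 5p − 20 → p* = £60, q* = 280.
With the tax collected from producers, supply shifts: qs = 5(p − 30) − 20.
Solving gives q = 230 with buyers paying £80 and producers receiving £50 (the £30 wedge).
ΔPS is the trapezoid between Q = 230 and Q = 280 of height £10: ½ · (280 + 230) · 10 = £2550.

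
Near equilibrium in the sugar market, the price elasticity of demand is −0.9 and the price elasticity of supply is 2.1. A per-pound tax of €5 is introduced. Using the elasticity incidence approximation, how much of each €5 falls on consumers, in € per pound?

Incidence ratio: consumers' share ≈ εs / (εs + |εd|) = 2.1 / (2.1 + 0.9) = 0.7.
So consumers bear ≈ 0.7 × €5 = €3.5; suppliers bear €1.5.

Consumers bear ≈ €3.5 per pound.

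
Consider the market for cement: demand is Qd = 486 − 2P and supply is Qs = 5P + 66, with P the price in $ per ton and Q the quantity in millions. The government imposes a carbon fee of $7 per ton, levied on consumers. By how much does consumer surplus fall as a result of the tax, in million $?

Consumer surplus falls by $1805 million.

Before the tax: set 486 − 2P = 5P + 66 → P* = $60, Q* = 366.
With the tax collected from consumers, demand (in seller-price terms) shifts: Qd = 486 − 2(P + 7).
Solving gives Q = 356 with consumers paying $65 and producers receiving $58 (the $7 wedge).
ΔCS is the trapezoid between Q = 356 and Q = 366 of height $5: ½ · (366 + 356) · 5 = $1805.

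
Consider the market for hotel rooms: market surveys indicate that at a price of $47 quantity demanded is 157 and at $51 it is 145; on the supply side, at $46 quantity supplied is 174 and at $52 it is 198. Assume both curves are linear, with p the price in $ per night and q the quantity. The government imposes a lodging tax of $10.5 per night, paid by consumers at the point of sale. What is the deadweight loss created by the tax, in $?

Demand slope: (145 − 157)/(51 − 47) = -3, so qd = 298 − 3p.
Supply slope: (198 − 174)/(52 − 46) = 4, so qs = 4p − 10.
Without the tax, 298 − 3p = 4p − 10 gives 7p = 308, so p* = $44 and q* = 166.
With the tax collected from consumers, demand (in seller-price terms) shifts: qd = 298 − 3(p + 10.5).
Solving gives q = 148 with consumers paying $50 and suppliers receiving $39.5 (the $10.5 wedge).
Quantity falls by |ΔQ| = |166 − 148| = 18.
DWL = ½ · t · |ΔQ| = ½ · 10.5 · 18 = $94.5.

Deadweight loss = $94.5.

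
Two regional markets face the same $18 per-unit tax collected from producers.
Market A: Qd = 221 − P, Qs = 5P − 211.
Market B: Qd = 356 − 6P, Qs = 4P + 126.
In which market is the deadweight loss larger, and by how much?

Market B, by $253.8.

Market A: pre-tax P* = $72, Q* = 149; post-tax Q = 134; deadweight loss = $135.
Market B: pre-tax P* = $23, Q* = 218; post-tax Q = 174.8; deadweight loss = $388.8.
Difference: $135 vs $388.8 → market B is larger by $253.8.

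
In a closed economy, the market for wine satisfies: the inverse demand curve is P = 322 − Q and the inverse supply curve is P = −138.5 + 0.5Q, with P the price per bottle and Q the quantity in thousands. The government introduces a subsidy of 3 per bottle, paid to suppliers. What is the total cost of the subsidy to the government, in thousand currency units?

Rewrite in direct form: Qd = 322 − P and Qs = 2P + 277.
Before the subsidy: set 322 − P = 2P + 277 → P* = 15, Q* = 307.
With a per-unit subsidy paid to suppliers, each receives P + 3 per unit sold, so supply becomes Qs = 2(P + 3) + 277.
Solving gives Q = 309 with buyers paying 13 and suppliers receiving 16 (the 3 wedge).
Outlay = t · Q = 3 · 309 = 927.

Government outlay = 927 thousand.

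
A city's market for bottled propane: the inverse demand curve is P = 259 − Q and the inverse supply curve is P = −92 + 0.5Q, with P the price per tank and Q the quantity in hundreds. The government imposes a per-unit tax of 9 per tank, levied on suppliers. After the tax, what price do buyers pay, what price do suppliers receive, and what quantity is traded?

Buyers pay 31; suppliers receive 22; quantity = 228.

Inverting to Q(P) form: Qd = 259 − P; Qs = 2P + 184.
Before the tax: set 259 − P = 2P + 184 → P* = 25, Q* = 234.
With the tax collected from suppliers, supply shifts: Qs = 2(P − 9) + 184.
New equilibrium: buyers pay 31, suppliers receive 22, Q = 228. (Wedge: Pb − Ps = 9.)
The less price-elastic side of the market bears the larger share of a per-unit tax.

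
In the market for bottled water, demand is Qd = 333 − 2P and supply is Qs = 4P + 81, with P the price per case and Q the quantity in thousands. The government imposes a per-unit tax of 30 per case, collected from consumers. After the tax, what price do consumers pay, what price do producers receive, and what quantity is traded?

Before the tax: set 333 − 2P = 4P + 81 → P* = 42, Q* = 249.
With the tax collected from consumers, demand (in seller-price terms) shifts: Qd = 333 − 2(P + 30).
New equilibrium: consumers pay 62, producers receive 32, Q = 209. (Wedge: Pb − Ps = 30.)
The less price-elastic side of the market bears the larger share of a per-unit tax.

Consumers pay 62; producers receive 32; quantity = 209.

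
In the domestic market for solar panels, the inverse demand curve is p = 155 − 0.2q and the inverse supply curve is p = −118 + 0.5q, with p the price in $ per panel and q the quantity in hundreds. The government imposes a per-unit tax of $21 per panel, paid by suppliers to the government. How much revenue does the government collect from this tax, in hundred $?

Tax revenue = $7560 hundred.

Inverting to q(p) form: qd = 775 − 5p; qs = 2p + 236.
Without the tax, 775 − 5p = 2p + 236 gives 7p = 539, so p* = $77 and q* = 390.
With the tax collected from suppliers, supply shifts: qs = 2(p − 21) + 236.
New equilibrium: consumers pay $83, suppliers receive $62, q = 360. (Wedge: pb − ps = 21.)
Revenue = t · Q = 21 · 360 = $7560.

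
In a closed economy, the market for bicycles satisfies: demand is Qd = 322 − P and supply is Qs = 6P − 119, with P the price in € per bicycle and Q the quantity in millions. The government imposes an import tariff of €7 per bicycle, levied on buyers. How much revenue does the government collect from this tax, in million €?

Before the tax: set 322 − P = 6P − 119 → P* = €63, Q* = 259.
With the tax collected from buyers, demand (in seller-price terms) shifts: Qd = 322 − (P + 7).
Solving gives Q = 253 with buyers paying €69 and suppliers receiving €62 (the €7 wedge).
Revenue = t · Q = 7 · 253 = €1771.

Tax revenue = €1771 million.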